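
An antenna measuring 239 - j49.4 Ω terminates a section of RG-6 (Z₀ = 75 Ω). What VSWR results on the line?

VSWR ≈ 3.34

Γ = (Z_L − Z_0)/(Z_L + Z_0) = (164 − j49.4)/(314 − j49.4)
|Γ| = 171/318 = 0.539
VSWR = (1 + |Γ|)/(1 − |Γ|) = 1.54/0.461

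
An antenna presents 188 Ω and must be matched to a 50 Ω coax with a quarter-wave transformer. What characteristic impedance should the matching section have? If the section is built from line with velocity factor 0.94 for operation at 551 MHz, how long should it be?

Z_qwt ≈ 97 Ω; length ≈ 12.8 cm

Z_qwt = √(Z_0·R_L) = √(50 × 188) = √9400
λ = 0.94·c/f = 0.512 m, so l = λ/4 = 0.128 m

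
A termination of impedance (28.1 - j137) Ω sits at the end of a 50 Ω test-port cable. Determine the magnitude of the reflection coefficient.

|Γ| ≈ 0.88

Γ = (Z_L − Z_0)/(Z_L + Z_0) = (-21.9 − j137)/(78.1 − j137)
|Γ| = 139/158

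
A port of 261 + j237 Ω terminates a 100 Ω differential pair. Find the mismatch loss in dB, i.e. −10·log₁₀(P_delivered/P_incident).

Γ = (161 + j237)/(361 + j237), |Γ| = 0.663
|Γ|² = 0.44, so P_del/P_inc = 1 − |Γ|² = 0.56
ML = −10·log₁₀(1 − |Γ|²)

mismatch loss ≈ 2.52 dB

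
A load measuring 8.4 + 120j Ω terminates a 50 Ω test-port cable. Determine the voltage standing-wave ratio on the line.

VSWR ≈ 40.4

Γ = (Z_L − Z_0)/(Z_L + Z_0) = (-41.6 + j120)/(58.4 + j120)
|Γ| = 127/133 = 0.952
VSWR = (1 + |Γ|)/(1 − |Γ|) = 1.95/0.0483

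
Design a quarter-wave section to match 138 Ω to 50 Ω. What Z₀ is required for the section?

Z_qwt = √(Z_0·R_L) = √(50 × 138) = √6900

Z_qwt ≈ 83.1 Ω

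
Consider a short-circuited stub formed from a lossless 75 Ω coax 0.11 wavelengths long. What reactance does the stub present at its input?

βl = 2π × 0.11 = 39.6°
tan(βl) = 0.827
For a short-circuited stub, Z_in = jZ_0·tan(βl)

X_in ≈ 62 Ω (inductive)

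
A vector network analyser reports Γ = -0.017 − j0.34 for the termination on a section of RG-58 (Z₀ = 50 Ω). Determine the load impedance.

Z_L = Z_0·(1 + Γ)/(1 − Γ) = 50·(0.983 − j0.34)/(1.02 + j0.34)

Z_L ≈ 38.4 − j29.6 Ω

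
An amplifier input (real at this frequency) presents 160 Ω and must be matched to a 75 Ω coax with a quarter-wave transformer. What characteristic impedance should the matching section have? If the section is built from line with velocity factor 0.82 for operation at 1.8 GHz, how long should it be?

Z_qwt = √(Z_0·R_L) = √(75 × 160) = √12000
λ = 0.82·c/f = 0.137 m, so l = λ/4 = 0.0342 m

Z_qwt ≈ 110 Ω; length ≈ 3.42 cm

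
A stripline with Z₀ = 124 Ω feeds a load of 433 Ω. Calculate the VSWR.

For a purely resistive load, VSWR = R_L/Z_0 or Z_0/R_L (whichever > 1) = 433/124

VSWR ≈ 3.49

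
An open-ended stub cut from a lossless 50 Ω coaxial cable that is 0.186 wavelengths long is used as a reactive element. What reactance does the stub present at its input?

X_in ≈ -21.3 Ω (capacitive)

βl = 2π × 0.186 = 67°
tan(βl) = 2.35
For an open-ended stub, Z_in = −jZ_0·cot(βl) = −jZ_0/tan(βl)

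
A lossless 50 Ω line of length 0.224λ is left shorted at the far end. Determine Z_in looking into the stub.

Z_in ≈ +j303 Ω

βl = 2π × 0.224 = 80.6°
tan(βl) = 6.07
For a shorted stub, Z_in = jZ_0·tan(βl)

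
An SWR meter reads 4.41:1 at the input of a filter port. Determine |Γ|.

|Γ| = (S − 1)/(S + 1) = (4.41 − 1)/(4.41 + 1) = 3.41/5.41

|Γ| ≈ 0.63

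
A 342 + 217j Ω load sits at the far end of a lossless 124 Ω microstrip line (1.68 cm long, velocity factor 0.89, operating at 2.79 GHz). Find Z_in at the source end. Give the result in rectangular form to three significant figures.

Z_in ≈ 46.9 − j83.8 Ω

λ = v/f = 0.89·c / 2.79 GHz = 0.0957 m
βl = 2π·l/λ = 2π × 0.176 = 63.2°
tan(βl) = tan(63.2°) = 1.98
Z_in = Z_0·(Z_L + jZ_0·tanβl)/(Z_0 + jZ_L·tanβl)
     = 124·(342 + j462)/(-306 + j677)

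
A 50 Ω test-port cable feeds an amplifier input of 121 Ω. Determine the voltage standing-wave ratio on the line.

Γ = (121 − 50)/(121 + 50) = 0.415
VSWR = (1 + 0.415)/(1 − 0.415)

VSWR ≈ 2.42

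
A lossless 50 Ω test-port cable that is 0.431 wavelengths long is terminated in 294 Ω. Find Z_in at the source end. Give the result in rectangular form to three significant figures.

βl = 2π × 0.431 = 155°
tan(βl) = tan(155°) = -0.463
Z_in = Z_0·(Z_L + jZ_0·tanβl)/(Z_0 + jZ_L·tanβl)
     = 50·(294 − j23.1)/(50 − j136)

Z_in ≈ 42.5 + j92.4 Ω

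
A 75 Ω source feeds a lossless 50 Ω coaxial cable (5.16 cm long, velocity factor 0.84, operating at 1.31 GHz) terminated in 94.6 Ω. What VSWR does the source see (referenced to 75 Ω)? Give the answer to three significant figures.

VSWR ≈ 2.82

λ = v/f = 0.84·c / 1.31 GHz = 0.192 m
βl = 2π·l/λ = 2π × 0.268 = 96.6°
tan(βl) = -8.69
Z_in = Z_0·(Z_L + jZ_0·tanβl)/(Z_0 + jZ_L·tanβl) = 26.7 + j4.13 Ω
Γ_s = (Z_in − Z_s)/(Z_in + Z_s) = (-48.3 + j4.13)/(102 + j4.13), |Γ_s| = 0.477
VSWR = (1 + |Γ_s|)/(1 − |Γ_s|)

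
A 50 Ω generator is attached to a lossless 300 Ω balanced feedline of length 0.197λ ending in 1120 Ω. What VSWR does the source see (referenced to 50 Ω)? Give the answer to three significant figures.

βl = 2π × 0.197 = 70.9°
tan(βl) = 2.89
Z_in = Z_0·(Z_L + jZ_0·tanβl)/(Z_0 + jZ_L·tanβl) = 89.2 − j95.5 Ω
Γ_s = (Z_in − Z_s)/(Z_in + Z_s) = (39.2 − j95.5)/(139 − j95.5), |Γ_s| = 0.612
VSWR = (1 + |Γ_s|)/(1 − |Γ_s|)

VSWR ≈ 4.15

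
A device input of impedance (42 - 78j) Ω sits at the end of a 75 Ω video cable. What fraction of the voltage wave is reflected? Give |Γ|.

Γ = (Z_L − Z_0)/(Z_L + Z_0) = (-33 − j78)/(117 − j78)
|Γ| = 84.7/141

|Γ| ≈ 0.602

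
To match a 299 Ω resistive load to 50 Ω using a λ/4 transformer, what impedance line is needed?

Z_qwt ≈ 122 Ω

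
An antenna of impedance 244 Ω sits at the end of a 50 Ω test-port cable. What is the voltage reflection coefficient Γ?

Γ = 0.66

Γ = (Z_L − Z_0)/(Z_L + Z_0) = (244 − 50)/(244 + 50) = 194/294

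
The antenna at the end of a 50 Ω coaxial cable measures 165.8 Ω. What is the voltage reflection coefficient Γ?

Γ = (Z_L − Z_0)/(Z_L + Z_0) = (165.8 − 50)/(165.8 + 50) = 115.8/215.8

Γ = 0.537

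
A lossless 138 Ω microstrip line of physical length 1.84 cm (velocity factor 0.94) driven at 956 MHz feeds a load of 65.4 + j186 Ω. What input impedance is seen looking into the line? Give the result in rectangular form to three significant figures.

λ = v/f = 0.94·c / 956 MHz = 0.295 m
βl = 2π·l/λ = 2π × 0.0624 = 22.5°
tan(βl) = tan(22.5°) = 0.413
Z_in = Z_0·(Z_L + jZ_0·tanβl)/(Z_0 + jZ_L·tanβl)
     = 138·(65.4 + j243)/(61.1 + j27)

Z_in ≈ 326 + j404 Ω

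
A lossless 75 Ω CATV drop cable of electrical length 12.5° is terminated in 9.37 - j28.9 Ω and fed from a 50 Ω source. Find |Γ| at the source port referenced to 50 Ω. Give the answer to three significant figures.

|Γ| ≈ 0.727

tan(βl) = 0.222
Z_in = Z_0·(Z_L + jZ_0·tanβl)/(Z_0 + jZ_L·tanβl) = 8.34 − j11.5 Ω
Γ_s = (Z_in − Z_s)/(Z_in + Z_s) = (-41.7 − j11.5)/(58.3 − j11.5), |Γ_s| = 0.727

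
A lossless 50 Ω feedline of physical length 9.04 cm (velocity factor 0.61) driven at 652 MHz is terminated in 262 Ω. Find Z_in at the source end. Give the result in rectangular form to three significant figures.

λ = v/f = 0.61·c / 652 MHz = 0.281 m
βl = 2π·l/λ = 2π × 0.322 = 116°
tan(βl) = tan(116°) = -2.05
Z_in = Z_0·(Z_L + jZ_0·tanβl)/(Z_0 + jZ_L·tanβl)
     = 50·(262 − j103)/(50 − j538)

Z_in ≈ 11.7 + j23.2 Ω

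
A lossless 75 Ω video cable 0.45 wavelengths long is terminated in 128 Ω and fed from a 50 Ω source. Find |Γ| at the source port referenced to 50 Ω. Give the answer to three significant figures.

βl = 2π × 0.45 = 162°
tan(βl) = -0.325
Z_in = Z_0·(Z_L + jZ_0·tanβl)/(Z_0 + jZ_L·tanβl) = 108 + j35.6 Ω
Γ_s = (Z_in − Z_s)/(Z_in + Z_s) = (58.2 + j35.6)/(158 + j35.6), |Γ_s| = 0.421

|Γ| ≈ 0.421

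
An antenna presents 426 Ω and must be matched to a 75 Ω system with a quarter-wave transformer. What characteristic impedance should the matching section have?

Z_qwt ≈ 179 Ω

Z_qwt = √(Z_0·R_L) = √(75 × 426) = √31950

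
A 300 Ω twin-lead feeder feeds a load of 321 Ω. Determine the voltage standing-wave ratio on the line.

Γ = (321 − 300)/(321 + 300) = 0.0338
VSWR = (1 + 0.0338)/(1 − 0.0338)

VSWR ≈ 1.07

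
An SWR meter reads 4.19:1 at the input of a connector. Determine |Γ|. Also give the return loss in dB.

|Γ| ≈ 0.615; return loss ≈ 4.23 dB

|Γ| = (S − 1)/(S + 1) = (4.19 − 1)/(4.19 + 1) = 3.19/5.19
RL = −20·log₁₀|Γ| = −20·log₁₀(0.615)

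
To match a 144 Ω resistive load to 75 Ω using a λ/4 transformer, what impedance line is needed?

Z_qwt = √(Z_0·R_L) = √(75 × 144) = √10800

Z_qwt ≈ 104 Ω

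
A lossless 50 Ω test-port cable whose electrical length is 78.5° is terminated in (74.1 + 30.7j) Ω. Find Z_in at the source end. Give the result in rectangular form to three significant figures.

Z_in ≈ 32.6 − j19.2 Ω

tan(βl) = tan(78.5°) = 4.92
Z_in = Z_0·(Z_L + jZ_0·tanβl)/(Z_0 + jZ_L·tanβl)
     = 50·(74.1 + j276)/(-101 + j364)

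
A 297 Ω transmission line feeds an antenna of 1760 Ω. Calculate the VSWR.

Γ = (1760 − 297)/(1760 + 297) = 0.711
VSWR = (1 + 0.711)/(1 − 0.711)

VSWR ≈ 5.93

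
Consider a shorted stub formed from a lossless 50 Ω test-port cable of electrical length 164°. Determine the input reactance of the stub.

tan(βl) = -0.287
For a shorted stub, Z_in = jZ_0·tan(βl)

X_in ≈ -14.3 Ω (capacitive)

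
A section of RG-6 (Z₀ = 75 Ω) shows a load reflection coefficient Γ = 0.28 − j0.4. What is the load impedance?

Z_L ≈ 84.2 − j88.4 Ω

Z_L = Z_0·(1 + Γ)/(1 − Γ) = 75·(1.28 − j0.4)/(0.72 + j0.4)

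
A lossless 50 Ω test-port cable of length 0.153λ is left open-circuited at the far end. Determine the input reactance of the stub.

X_in ≈ -34.9 Ω (capacitive)

βl = 2π × 0.153 = 55.1°
tan(βl) = 1.43
For an open-circuited stub, Z_in = −jZ_0·cot(βl) = −jZ_0/tan(βl)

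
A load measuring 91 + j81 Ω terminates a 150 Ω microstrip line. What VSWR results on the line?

VSWR ≈ 2.3

Γ = (Z_L − Z_0)/(Z_L + Z_0) = (-59 + j81)/(241 + j81)
|Γ| = 100/254 = 0.394
VSWR = (1 + |Γ|)/(1 − |Γ|) = 1.39/0.606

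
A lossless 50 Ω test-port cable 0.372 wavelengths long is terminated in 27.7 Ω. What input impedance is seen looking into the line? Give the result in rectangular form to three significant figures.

Z_in ≈ 43.3 − j27 Ω

βl = 2π × 0.372 = 134°
tan(βl) = tan(134°) = -1.04
Z_in = Z_0·(Z_L + jZ_0·tanβl)/(Z_0 + jZ_L·tanβl)
     = 50·(27.7 − j51.9)/(50 − j28.8)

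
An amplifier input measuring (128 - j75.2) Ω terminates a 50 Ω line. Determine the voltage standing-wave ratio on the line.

VSWR ≈ 3.55

Γ = (Z_L − Z_0)/(Z_L + Z_0) = (78 − j75.2)/(178 − j75.2)
|Γ| = 108/193 = 0.561
VSWR = (1 + |Γ|)/(1 − |Γ|) = 1.56/0.439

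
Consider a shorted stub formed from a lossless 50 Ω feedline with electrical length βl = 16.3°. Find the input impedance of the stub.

Z_in ≈ +j14.6 Ω

tan(βl) = 0.292
For a shorted stub, Z_in = jZ_0·tan(βl)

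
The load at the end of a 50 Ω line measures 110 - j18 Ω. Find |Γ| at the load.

Γ = (Z_L − Z_0)/(Z_L + Z_0) = (60 − j18)/(160 − j18)
|Γ| = 62.6/161

|Γ| ≈ 0.389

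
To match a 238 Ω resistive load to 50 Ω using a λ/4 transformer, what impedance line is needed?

Z_qwt = √(Z_0·R_L) = √(50 × 238) = √11900

Z_qwt ≈ 109 Ω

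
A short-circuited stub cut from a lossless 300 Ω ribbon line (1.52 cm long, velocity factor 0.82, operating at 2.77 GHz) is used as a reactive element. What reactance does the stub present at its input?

X_in ≈ 555 Ω (inductive)

λ = v/f = 0.82·c / 2.77 GHz = 0.0888 m
βl = 2π·l/λ = 2π × 0.171 = 61.6°
tan(βl) = 1.85
For a short-circuited stub, Z_in = jZ_0·tan(βl)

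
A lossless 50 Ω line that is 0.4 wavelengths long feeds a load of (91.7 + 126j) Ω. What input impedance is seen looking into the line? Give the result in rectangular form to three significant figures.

βl = 2π × 0.4 = 144°
tan(βl) = tan(144°) = -0.727
Z_in = Z_0·(Z_L + jZ_0·tanβl)/(Z_0 + jZ_L·tanβl)
     = 50·(91.7 + j89.7)/(142 − j66.6)

Z_in ≈ 14.3 + j38.4 Ω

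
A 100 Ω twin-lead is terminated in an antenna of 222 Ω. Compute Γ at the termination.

Γ = 0.379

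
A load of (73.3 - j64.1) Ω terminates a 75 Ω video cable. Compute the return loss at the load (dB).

RL ≈ 8.03 dB

Γ = (-1.7 − j64.1)/(148.3 − j64.1), |Γ| = 0.397
RL = −20·log₁₀|Γ| = −20·log₁₀(0.397)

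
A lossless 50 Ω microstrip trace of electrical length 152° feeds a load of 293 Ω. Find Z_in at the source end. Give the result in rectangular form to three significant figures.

tan(βl) = tan(152°) = -0.532
Z_in = Z_0·(Z_L + jZ_0·tanβl)/(Z_0 + jZ_L·tanβl)
     = 50·(293 − j26.6)/(50 − j156)

Z_in ≈ 35.1 + j82.8 Ω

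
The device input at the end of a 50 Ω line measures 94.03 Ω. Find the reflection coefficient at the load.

Γ = (Z_L − Z_0)/(Z_L + Z_0) = (94.03 − 50)/(94.03 + 50) = 44.03/144

Γ = 0.306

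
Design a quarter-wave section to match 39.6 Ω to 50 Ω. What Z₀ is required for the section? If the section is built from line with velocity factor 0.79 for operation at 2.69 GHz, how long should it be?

Z_qwt ≈ 44.5 Ω; length ≈ 2.2 cm

Z_qwt = √(Z_0·R_L) = √(50 × 39.6) = √1980
λ = 0.79·c/f = 0.0881 m, so l = λ/4 = 0.022 m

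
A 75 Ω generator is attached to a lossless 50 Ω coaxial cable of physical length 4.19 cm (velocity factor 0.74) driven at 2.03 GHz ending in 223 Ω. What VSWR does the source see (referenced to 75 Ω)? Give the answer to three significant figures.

VSWR ≈ 4.68

λ = v/f = 0.74·c / 2.03 GHz = 0.109 m
βl = 2π·l/λ = 2π × 0.383 = 138°
tan(βl) = -0.903
Z_in = Z_0·(Z_L + jZ_0·tanβl)/(Z_0 + jZ_L·tanβl) = 23.5 + j49.6 Ω
Γ_s = (Z_in − Z_s)/(Z_in + Z_s) = (-51.5 + j49.6)/(98.5 + j49.6), |Γ_s| = 0.648
VSWR = (1 + |Γ_s|)/(1 − |Γ_s|)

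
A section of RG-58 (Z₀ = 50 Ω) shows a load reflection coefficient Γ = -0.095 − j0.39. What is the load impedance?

Z_L ≈ 31 − j28.9 Ω

Z_L = Z_0·(1 + Γ)/(1 − Γ) = 50·(0.905 − j0.39)/(1.09 + j0.39)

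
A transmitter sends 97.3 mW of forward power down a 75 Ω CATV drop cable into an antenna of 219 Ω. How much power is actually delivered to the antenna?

Γ = (219 − 75)/(219 + 75) = 0.49
|Γ|² = 0.24
P_refl = |Γ|²·P_inc = 23.3 mW, P_del = (1 − |Γ|²)·P_inc = 74 mW

P_delivered ≈ 74 mW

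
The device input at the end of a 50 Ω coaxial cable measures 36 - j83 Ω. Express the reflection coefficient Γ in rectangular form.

Γ = (Z_L − Z_0)/(Z_L + Z_0) = (-14 − j83)/(86 − j83)

Γ ≈ 0.398 − j0.581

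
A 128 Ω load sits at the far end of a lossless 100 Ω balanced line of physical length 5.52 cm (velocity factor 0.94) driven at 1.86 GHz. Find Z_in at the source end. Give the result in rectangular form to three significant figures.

λ = v/f = 0.94·c / 1.86 GHz = 0.152 m
βl = 2π·l/λ = 2π × 0.364 = 131°
tan(βl) = tan(131°) = -1.15
Z_in = Z_0·(Z_L + jZ_0·tanβl)/(Z_0 + jZ_L·tanβl)
     = 100·(128 − j115)/(100 − j147)

Z_in ≈ 93.9 + j23.2 Ω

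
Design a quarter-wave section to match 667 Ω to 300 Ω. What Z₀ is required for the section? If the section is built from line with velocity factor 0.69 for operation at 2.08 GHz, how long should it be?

Z_qwt ≈ 447 Ω; length ≈ 2.49 cm

Z_qwt = √(Z_0·R_L) = √(300 × 667) = √200100
λ = 0.69·c/f = 0.0995 m, so l = λ/4 = 0.0249 m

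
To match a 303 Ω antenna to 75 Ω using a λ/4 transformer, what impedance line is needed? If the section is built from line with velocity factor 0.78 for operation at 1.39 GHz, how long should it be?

Z_qwt = √(Z_0·R_L) = √(75 × 303) = √22720
λ = 0.78·c/f = 0.168 m, so l = λ/4 = 0.0421 m

Z_qwt ≈ 151 Ω; length ≈ 4.21 cm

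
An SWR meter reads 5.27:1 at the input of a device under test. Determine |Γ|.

|Γ| ≈ 0.681

|Γ| = (S − 1)/(S + 1) = (5.27 − 1)/(5.27 + 1) = 4.27/6.27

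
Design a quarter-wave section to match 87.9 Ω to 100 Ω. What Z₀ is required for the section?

Z_qwt ≈ 93.8 Ω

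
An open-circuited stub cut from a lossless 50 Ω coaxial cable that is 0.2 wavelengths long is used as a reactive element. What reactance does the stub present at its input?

βl = 2π × 0.2 = 72°
tan(βl) = 3.08
For an open-circuited stub, Z_in = −jZ_0·cot(βl) = −jZ_0/tan(βl)

X_in ≈ -16.2 Ω (capacitive)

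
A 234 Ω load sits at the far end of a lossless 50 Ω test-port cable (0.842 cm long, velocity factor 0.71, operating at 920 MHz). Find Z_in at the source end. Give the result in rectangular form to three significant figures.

λ = v/f = 0.71·c / 920 MHz = 0.232 m
βl = 2π·l/λ = 2π × 0.0364 = 13.1°
tan(βl) = tan(13.1°) = 0.233
Z_in = Z_0·(Z_L + jZ_0·tanβl)/(Z_0 + jZ_L·tanβl)
     = 50·(234 + j11.6)/(50 + j54.4)

Z_in ≈ 113 − j111 Ω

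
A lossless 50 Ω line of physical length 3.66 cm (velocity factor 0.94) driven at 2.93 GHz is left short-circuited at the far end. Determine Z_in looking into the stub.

Z_in ≈ −j46.8 Ω

λ = v/f = 0.94·c / 2.93 GHz = 0.0962 m
βl = 2π·l/λ = 2π × 0.38 = 137°
tan(βl) = -0.936
For a short-circuited stub, Z_in = jZ_0·tan(βl)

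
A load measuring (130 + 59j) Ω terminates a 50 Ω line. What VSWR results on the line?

VSWR ≈ 3.21

Γ = (Z_L − Z_0)/(Z_L + Z_0) = (80 + j59)/(180 + j59)
|Γ| = 99.4/189 = 0.525
VSWR = (1 + |Γ|)/(1 − |Γ|) = 1.52/0.475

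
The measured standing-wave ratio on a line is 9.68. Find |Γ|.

|Γ| = (S − 1)/(S + 1) = (9.68 − 1)/(9.68 + 1) = 8.68/10.7

|Γ| ≈ 0.813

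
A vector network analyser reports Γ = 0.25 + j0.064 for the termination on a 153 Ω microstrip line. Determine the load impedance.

Z_L = Z_0·(1 + Γ)/(1 − Γ) = 153·(1.25 + j0.064)/(0.75 − j0.064)

Z_L ≈ 252 + j34.6 Ω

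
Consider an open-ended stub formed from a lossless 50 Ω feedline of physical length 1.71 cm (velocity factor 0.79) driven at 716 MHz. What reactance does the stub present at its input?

λ = v/f = 0.79·c / 716 MHz = 0.331 m
βl = 2π·l/λ = 2π × 0.0517 = 18.6°
tan(βl) = 0.336
For an open-ended stub, Z_in = −jZ_0·cot(βl) = −jZ_0/tan(βl)

X_in ≈ -149 Ω (capacitive)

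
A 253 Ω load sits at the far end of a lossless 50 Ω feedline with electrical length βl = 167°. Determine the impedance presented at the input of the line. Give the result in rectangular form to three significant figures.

Z_in ≈ 113 + j120 Ω

tan(βl) = tan(167°) = -0.231
Z_in = Z_0·(Z_L + jZ_0·tanβl)/(Z_0 + jZ_L·tanβl)
     = 50·(253 − j11.5)/(50 − j58.4)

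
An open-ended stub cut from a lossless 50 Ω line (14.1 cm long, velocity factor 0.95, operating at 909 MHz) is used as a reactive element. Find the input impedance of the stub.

Z_in ≈ +j153 Ω

λ = v/f = 0.95·c / 909 MHz = 0.314 m
βl = 2π·l/λ = 2π × 0.45 = 162°
tan(βl) = -0.327
For an open-ended stub, Z_in = −jZ_0·cot(βl) = −jZ_0/tan(βl)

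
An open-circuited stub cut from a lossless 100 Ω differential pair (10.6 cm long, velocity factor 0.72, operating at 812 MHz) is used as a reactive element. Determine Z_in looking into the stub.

λ = v/f = 0.72·c / 812 MHz = 0.266 m
βl = 2π·l/λ = 2π × 0.398 = 143°
tan(βl) = -0.741
For an open-circuited stub, Z_in = −jZ_0·cot(βl) = −jZ_0/tan(βl)

Z_in ≈ +j135 Ω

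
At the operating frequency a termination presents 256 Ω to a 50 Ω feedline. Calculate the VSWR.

VSWR ≈ 5.12

For a purely resistive load, VSWR = R_L/Z_0 or Z_0/R_L (whichever > 1) = 256/50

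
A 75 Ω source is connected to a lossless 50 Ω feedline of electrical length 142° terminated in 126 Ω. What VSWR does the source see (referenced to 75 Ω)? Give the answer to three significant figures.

tan(βl) = -0.781
Z_in = Z_0·(Z_L + jZ_0·tanβl)/(Z_0 + jZ_L·tanβl) = 41.6 + j42.9 Ω
Γ_s = (Z_in − Z_s)/(Z_in + Z_s) = (-33.4 + j42.9)/(117 + j42.9), |Γ_s| = 0.437
VSWR = (1 + |Γ_s|)/(1 − |Γ_s|)

VSWR ≈ 2.55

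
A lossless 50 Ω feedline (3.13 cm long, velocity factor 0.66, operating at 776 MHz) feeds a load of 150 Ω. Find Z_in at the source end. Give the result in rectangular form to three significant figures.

Z_in ≈ 30.7 − j40.9 Ω

λ = v/f = 0.66·c / 776 MHz = 0.255 m
βl = 2π·l/λ = 2π × 0.123 = 44.2°
tan(βl) = tan(44.2°) = 0.971
Z_in = Z_0·(Z_L + jZ_0·tanβl)/(Z_0 + jZ_L·tanβl)
     = 50·(150 + j48.6)/(50 + j146)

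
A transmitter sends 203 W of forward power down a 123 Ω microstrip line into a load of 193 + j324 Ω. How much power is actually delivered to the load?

P_delivered ≈ 94.1 W

|Γ| = |(70 + j324)/(316 + j324)| = 0.732
|Γ|² = 0.536
P_refl = |Γ|²·P_inc = 109 W, P_del = (1 − |Γ|²)·P_inc = 94.1 W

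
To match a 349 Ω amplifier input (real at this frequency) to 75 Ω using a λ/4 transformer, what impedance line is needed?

Z_qwt ≈ 162 Ω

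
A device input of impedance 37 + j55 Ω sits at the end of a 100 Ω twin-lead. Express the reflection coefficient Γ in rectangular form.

Γ = (Z_L − Z_0)/(Z_L + Z_0) = (-63 + j55)/(137 + j55)

Γ ≈ -0.257 + j0.505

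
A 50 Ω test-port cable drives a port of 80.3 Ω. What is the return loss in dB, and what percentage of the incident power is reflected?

RL ≈ 12.7 dB; 5.41% of incident power reflected

Γ = (80.3 − 50)/(80.3 + 50) = 0.233
RL = −20·log₁₀(0.233) = 12.7 dB
P_refl/P_inc = |Γ|² = 0.0541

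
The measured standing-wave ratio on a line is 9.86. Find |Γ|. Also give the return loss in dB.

|Γ| ≈ 0.816; return loss ≈ 1.77 dB

|Γ| = (S − 1)/(S + 1) = (9.86 − 1)/(9.86 + 1) = 8.86/10.9
RL = −20·log₁₀|Γ| = −20·log₁₀(0.816)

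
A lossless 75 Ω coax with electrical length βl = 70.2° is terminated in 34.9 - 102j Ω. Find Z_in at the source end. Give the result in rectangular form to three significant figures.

Z_in ≈ 12.4 + j18.9 Ω

tan(βl) = tan(70.2°) = 2.78
Z_in = Z_0·(Z_L + jZ_0·tanβl)/(Z_0 + jZ_L·tanβl)
     = 75·(34.9 + j106)/(358 + j96.9)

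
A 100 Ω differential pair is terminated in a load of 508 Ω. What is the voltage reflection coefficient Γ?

Γ = (Z_L − Z_0)/(Z_L + Z_0) = (508 − 100)/(508 + 100) = 408/608

Γ = 0.671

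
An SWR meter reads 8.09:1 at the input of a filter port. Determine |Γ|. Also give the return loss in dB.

|Γ| ≈ 0.78; return loss ≈ 2.16 dB

|Γ| = (S − 1)/(S + 1) = (8.09 − 1)/(8.09 + 1) = 7.09/9.09
RL = −20·log₁₀|Γ| = −20·log₁₀(0.78)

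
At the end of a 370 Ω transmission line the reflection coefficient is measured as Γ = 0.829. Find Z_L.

Z_L = Z_0·(1 + Γ)/(1 − Γ) = 370·(1.83)/(0.171)

Z_L ≈ 3960 Ω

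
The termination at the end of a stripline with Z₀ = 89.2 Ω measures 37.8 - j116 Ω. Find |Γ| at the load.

Γ = (Z_L − Z_0)/(Z_L + Z_0) = (-51.4 − j116)/(127 − j116)
|Γ| = 127/172

|Γ| ≈ 0.738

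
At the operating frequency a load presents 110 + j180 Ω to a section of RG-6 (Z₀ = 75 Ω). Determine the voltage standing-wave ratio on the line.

VSWR ≈ 5.91

Γ = (Z_L − Z_0)/(Z_L + Z_0) = (35 + j180)/(185 + j180)
|Γ| = 183/258 = 0.71
VSWR = (1 + |Γ|)/(1 − |Γ|) = 1.71/0.29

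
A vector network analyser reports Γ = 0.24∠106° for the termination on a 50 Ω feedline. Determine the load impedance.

Z_L ≈ 39.6 + j19.4 Ω

Z_L = Z_0·(1 + Γ)/(1 − Γ) = 50·(0.934 + j0.231)/(1.07 − j0.231)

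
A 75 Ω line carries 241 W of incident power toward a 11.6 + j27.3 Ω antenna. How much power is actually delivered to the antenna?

|Γ| = |(-63.4 + j27.3)/(86.6 + j27.3)| = 0.76
|Γ|² = 0.578
P_refl = |Γ|²·P_inc = 139 W, P_del = (1 − |Γ|²)·P_inc = 102 W

P_delivered ≈ 102 W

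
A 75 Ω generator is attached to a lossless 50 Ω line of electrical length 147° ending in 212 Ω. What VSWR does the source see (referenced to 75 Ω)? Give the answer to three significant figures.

tan(βl) = -0.649
Z_in = Z_0·(Z_L + jZ_0·tanβl)/(Z_0 + jZ_L·tanβl) = 35.1 + j64.2 Ω
Γ_s = (Z_in − Z_s)/(Z_in + Z_s) = (-39.9 + j64.2)/(110 + j64.2), |Γ_s| = 0.593
VSWR = (1 + |Γ_s|)/(1 − |Γ_s|)

VSWR ≈ 3.91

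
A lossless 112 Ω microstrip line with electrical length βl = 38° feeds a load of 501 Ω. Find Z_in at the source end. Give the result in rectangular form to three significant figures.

Z_in ≈ 61.1 − j126 Ω

tan(βl) = tan(38°) = 0.781
Z_in = Z_0·(Z_L + jZ_0·tanβl)/(Z_0 + jZ_L·tanβl)
     = 112·(501 + j87.5)/(112 + j391)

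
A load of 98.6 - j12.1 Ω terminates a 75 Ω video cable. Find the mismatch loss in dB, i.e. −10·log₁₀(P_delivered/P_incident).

Γ = (23.6 − j12.1)/(173.6 − j12.1), |Γ| = 0.152
|Γ|² = 0.0232, so P_del/P_inc = 1 − |Γ|² = 0.977
ML = −10·log₁₀(1 − |Γ|²)

mismatch loss ≈ 0.102 dB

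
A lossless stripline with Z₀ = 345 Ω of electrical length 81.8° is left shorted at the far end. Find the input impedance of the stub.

tan(βl) = 6.94
For a shorted stub, Z_in = jZ_0·tan(βl)

Z_in ≈ +j2390 Ω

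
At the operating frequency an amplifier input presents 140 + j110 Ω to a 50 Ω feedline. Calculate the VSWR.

Γ = (Z_L − Z_0)/(Z_L + Z_0) = (90 + j110)/(190 + j110)
|Γ| = 142/220 = 0.647
VSWR = (1 + |Γ|)/(1 − |Γ|) = 1.65/0.353

VSWR ≈ 4.67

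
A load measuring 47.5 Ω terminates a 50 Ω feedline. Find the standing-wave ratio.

For a purely resistive load, VSWR = R_L/Z_0 or Z_0/R_L (whichever > 1) = 50/47.5

VSWR ≈ 1.05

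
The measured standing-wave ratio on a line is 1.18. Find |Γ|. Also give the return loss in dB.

|Γ| = (S − 1)/(S + 1) = (1.18 − 1)/(1.18 + 1) = 0.18/2.18
RL = −20·log₁₀|Γ| = −20·log₁₀(0.0826)

|Γ| ≈ 0.0826; return loss ≈ 21.7 dB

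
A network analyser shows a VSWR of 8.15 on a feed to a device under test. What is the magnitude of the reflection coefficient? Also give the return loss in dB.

|Γ| ≈ 0.781; return loss ≈ 2.14 dB

|Γ| = (S − 1)/(S + 1) = (8.15 − 1)/(8.15 + 1) = 7.15/9.15
RL = −20·log₁₀|Γ| = −20·log₁₀(0.781)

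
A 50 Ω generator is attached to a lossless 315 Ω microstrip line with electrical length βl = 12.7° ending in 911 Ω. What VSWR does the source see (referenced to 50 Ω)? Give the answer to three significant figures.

tan(βl) = 0.225
Z_in = Z_0·(Z_L + jZ_0·tanβl)/(Z_0 + jZ_L·tanβl) = 672 − j367 Ω
Γ_s = (Z_in − Z_s)/(Z_in + Z_s) = (622 − j367)/(722 − j367), |Γ_s| = 0.892
VSWR = (1 + |Γ_s|)/(1 − |Γ_s|)

VSWR ≈ 17.5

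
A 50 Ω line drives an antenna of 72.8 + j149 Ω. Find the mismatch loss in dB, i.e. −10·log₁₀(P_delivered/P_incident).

Γ = (22.8 + j149)/(122.8 + j149), |Γ| = 0.781
|Γ|² = 0.609, so P_del/P_inc = 1 − |Γ|² = 0.391
ML = −10·log₁₀(1 − |Γ|²)

mismatch loss ≈ 4.08 dB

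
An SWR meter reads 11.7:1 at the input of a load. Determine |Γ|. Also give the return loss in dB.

|Γ| ≈ 0.843; return loss ≈ 1.49 dB

|Γ| = (S − 1)/(S + 1) = (11.7 − 1)/(11.7 + 1) = 10.7/12.7
RL = −20·log₁₀|Γ| = −20·log₁₀(0.843)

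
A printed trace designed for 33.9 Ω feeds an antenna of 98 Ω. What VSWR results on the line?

For a purely resistive load, VSWR = R_L/Z_0 or Z_0/R_L (whichever > 1) = 98/33.9

VSWR ≈ 2.89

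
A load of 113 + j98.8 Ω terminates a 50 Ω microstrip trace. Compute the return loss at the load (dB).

Γ = (63 + j98.8)/(163 + j98.8), |Γ| = 0.615
RL = −20·log₁₀|Γ| = −20·log₁₀(0.615)

RL ≈ 4.23 dB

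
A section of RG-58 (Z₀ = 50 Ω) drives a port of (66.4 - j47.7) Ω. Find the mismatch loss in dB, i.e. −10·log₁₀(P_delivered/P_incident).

Γ = (16.4 − j47.7)/(116.4 − j47.7), |Γ| = 0.401
|Γ|² = 0.161, so P_del/P_inc = 1 − |Γ|² = 0.839
ML = −10·log₁₀(1 − |Γ|²)

mismatch loss ≈ 0.761 dB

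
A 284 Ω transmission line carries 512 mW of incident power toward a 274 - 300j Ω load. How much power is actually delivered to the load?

P_delivered ≈ 397 mW

|Γ| = |(-10 − j300)/(558 − j300)| = 0.474
|Γ|² = 0.224
P_refl = |Γ|²·P_inc = 115 mW, P_del = (1 − |Γ|²)·P_inc = 397 mW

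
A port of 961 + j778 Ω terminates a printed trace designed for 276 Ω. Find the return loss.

Γ = (685 + j778)/(1237 + j778), |Γ| = 0.709
RL = −20·log₁₀|Γ| = −20·log₁₀(0.709)

RL ≈ 2.98 dB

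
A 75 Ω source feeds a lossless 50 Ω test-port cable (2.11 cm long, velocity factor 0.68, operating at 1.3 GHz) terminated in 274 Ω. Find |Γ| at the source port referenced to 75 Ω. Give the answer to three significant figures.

λ = v/f = 0.68·c / 1.3 GHz = 0.157 m
βl = 2π·l/λ = 2π × 0.134 = 48.4°
tan(βl) = 1.13
Z_in = Z_0·(Z_L + jZ_0·tanβl)/(Z_0 + jZ_L·tanβl) = 15.9 − j41.8 Ω
Γ_s = (Z_in − Z_s)/(Z_in + Z_s) = (-59.1 − j41.8)/(90.9 − j41.8), |Γ_s| = 0.724

|Γ| ≈ 0.724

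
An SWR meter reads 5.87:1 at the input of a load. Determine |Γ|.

|Γ| ≈ 0.709

|Γ| = (S − 1)/(S + 1) = (5.87 − 1)/(5.87 + 1) = 4.87/6.87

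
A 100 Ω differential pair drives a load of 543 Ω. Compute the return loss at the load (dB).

Γ = (543 − 100)/(543 + 100) = 0.689
RL = −20·log₁₀|Γ| = −20·log₁₀(0.689)

RL ≈ 3.24 dB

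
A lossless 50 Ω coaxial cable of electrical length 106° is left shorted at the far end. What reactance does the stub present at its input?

tan(βl) = -3.49
For a shorted stub, Z_in = jZ_0·tan(βl)

X_in ≈ -174 Ω (capacitive)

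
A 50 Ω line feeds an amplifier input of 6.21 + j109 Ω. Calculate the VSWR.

VSWR ≈ 46.4

Γ = (Z_L − Z_0)/(Z_L + Z_0) = (-43.79 + j109)/(56.21 + j109)
|Γ| = 117/123 = 0.958
VSWR = (1 + |Γ|)/(1 − |Γ|) = 1.96/0.0422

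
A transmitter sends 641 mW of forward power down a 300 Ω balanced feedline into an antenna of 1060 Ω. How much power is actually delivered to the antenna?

P_delivered ≈ 441 mW

Γ = (1060 − 300)/(1060 + 300) = 0.559
|Γ|² = 0.312
P_refl = |Γ|²·P_inc = 200 mW, P_del = (1 − |Γ|²)·P_inc = 441 mW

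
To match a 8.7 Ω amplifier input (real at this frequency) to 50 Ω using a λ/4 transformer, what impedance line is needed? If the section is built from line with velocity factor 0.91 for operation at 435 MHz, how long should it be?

Z_qwt ≈ 20.9 Ω; length ≈ 15.7 cm

Z_qwt = √(Z_0·R_L) = √(50 × 8.7) = √435
λ = 0.91·c/f = 0.628 m, so l = λ/4 = 0.157 m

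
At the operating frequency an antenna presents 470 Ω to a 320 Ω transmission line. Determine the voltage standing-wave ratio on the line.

VSWR ≈ 1.47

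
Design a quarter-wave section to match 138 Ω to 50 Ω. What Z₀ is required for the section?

Z_qwt = √(Z_0·R_L) = √(50 × 138) = √6900

Z_qwt ≈ 83.1 Ω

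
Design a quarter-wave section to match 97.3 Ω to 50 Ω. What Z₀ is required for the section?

Z_qwt ≈ 69.7 Ω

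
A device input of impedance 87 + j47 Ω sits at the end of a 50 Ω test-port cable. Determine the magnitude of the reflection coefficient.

|Γ| ≈ 0.413

Γ = (Z_L − Z_0)/(Z_L + Z_0) = (37 + j47)/(137 + j47)
|Γ| = 59.8/145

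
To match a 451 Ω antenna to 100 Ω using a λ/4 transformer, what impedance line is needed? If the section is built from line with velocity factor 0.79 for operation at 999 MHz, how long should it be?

Z_qwt = √(Z_0·R_L) = √(100 × 451) = √45100
λ = 0.79·c/f = 0.237 m, so l = λ/4 = 0.0593 m

Z_qwt ≈ 212 Ω; length ≈ 5.93 cm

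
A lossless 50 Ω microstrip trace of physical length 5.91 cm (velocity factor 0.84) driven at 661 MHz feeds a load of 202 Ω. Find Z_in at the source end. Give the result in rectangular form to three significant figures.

λ = v/f = 0.84·c / 661 MHz = 0.381 m
βl = 2π·l/λ = 2π × 0.155 = 55.8°
tan(βl) = tan(55.8°) = 1.47
Z_in = Z_0·(Z_L + jZ_0·tanβl)/(Z_0 + jZ_L·tanβl)
     = 50·(202 + j73.6)/(50 + j297)

Z_in ≈ 17.6 − j31 Ω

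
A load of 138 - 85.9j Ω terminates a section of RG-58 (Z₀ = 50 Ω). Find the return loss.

RL ≈ 4.51 dB

Γ = (88 − j85.9)/(188 − j85.9), |Γ| = 0.595
RL = −20·log₁₀|Γ| = −20·log₁₀(0.595)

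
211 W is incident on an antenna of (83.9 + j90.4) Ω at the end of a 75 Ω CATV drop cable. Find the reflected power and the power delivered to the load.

|Γ| = |(8.9 + j90.4)/(158.9 + j90.4)| = 0.497
|Γ|² = 0.247
P_refl = |Γ|²·P_inc = 52.1 W, P_del = (1 − |Γ|²)·P_inc = 159 W

P_reflected ≈ 52.1 W; P_delivered ≈ 159 W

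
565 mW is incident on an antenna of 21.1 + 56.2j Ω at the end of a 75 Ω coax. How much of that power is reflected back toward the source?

P_reflected ≈ 276 mW

|Γ| = |(-53.9 + j56.2)/(96.1 + j56.2)| = 0.699
|Γ|² = 0.489
P_refl = |Γ|²·P_inc = 276 mW, P_del = (1 − |Γ|²)·P_inc = 289 mW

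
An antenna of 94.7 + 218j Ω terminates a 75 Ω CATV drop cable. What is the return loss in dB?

Γ = (19.7 + j218)/(169.7 + j218), |Γ| = 0.792
RL = −20·log₁₀|Γ| = −20·log₁₀(0.792)

RL ≈ 2.02 dB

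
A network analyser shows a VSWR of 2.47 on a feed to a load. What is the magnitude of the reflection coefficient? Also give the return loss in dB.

|Γ| ≈ 0.424; return loss ≈ 7.46 dB

|Γ| = (S − 1)/(S + 1) = (2.47 − 1)/(2.47 + 1) = 1.47/3.47
RL = −20·log₁₀|Γ| = −20·log₁₀(0.424)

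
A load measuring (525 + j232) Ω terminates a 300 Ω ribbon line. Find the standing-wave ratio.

Γ = (Z_L − Z_0)/(Z_L + Z_0) = (225 + j232)/(825 + j232)
|Γ| = 323/857 = 0.377
VSWR = (1 + |Γ|)/(1 − |Γ|) = 1.38/0.623

VSWR ≈ 2.21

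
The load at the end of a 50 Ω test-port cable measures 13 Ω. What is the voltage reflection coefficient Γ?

Γ = -0.587

Γ = (Z_L − Z_0)/(Z_L + Z_0) = (13 − 50)/(13 + 50) = -37/63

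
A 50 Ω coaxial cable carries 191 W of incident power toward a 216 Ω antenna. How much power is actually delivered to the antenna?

Γ = (216 − 50)/(216 + 50) = 0.624
|Γ|² = 0.389
P_refl = |Γ|²·P_inc = 74.4 W, P_del = (1 − |Γ|²)·P_inc = 117 W

P_delivered ≈ 117 W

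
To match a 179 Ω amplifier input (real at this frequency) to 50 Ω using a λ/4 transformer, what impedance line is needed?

Z_qwt ≈ 94.6 Ω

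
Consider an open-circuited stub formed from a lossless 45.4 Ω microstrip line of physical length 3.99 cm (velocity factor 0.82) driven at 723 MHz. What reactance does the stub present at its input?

λ = v/f = 0.82·c / 723 MHz = 0.34 m
βl = 2π·l/λ = 2π × 0.117 = 42.2°
tan(βl) = 0.907
For an open-circuited stub, Z_in = −jZ_0·cot(βl) = −jZ_0/tan(βl)

X_in ≈ -50 Ω (capacitive)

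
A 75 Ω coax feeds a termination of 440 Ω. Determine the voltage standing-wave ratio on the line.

Γ = (440 − 75)/(440 + 75) = 0.709
VSWR = (1 + 0.709)/(1 − 0.709)

VSWR ≈ 5.87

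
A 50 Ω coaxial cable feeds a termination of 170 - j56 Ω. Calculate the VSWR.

Γ = (Z_L − Z_0)/(Z_L + Z_0) = (120 − j56)/(220 − j56)
|Γ| = 132/227 = 0.583
VSWR = (1 + |Γ|)/(1 − |Γ|) = 1.58/0.417

VSWR ≈ 3.8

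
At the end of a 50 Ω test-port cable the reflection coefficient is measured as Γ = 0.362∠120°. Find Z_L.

Z_L = Z_0·(1 + Γ)/(1 − Γ) = 50·(0.819 + j0.314)/(1.18 − j0.314)

Z_L ≈ 29.1 + j21 Ω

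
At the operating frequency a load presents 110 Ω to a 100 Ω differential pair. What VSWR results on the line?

VSWR ≈ 1.1

For a purely resistive load, VSWR = R_L/Z_0 or Z_0/R_L (whichever > 1) = 110/100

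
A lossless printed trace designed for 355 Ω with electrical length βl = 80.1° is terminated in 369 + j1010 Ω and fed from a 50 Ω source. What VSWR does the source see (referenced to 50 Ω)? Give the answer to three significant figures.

VSWR ≈ 16.1

tan(βl) = 5.73
Z_in = Z_0·(Z_L + jZ_0·tanβl)/(Z_0 + jZ_L·tanβl) = 46.3 − j181 Ω
Γ_s = (Z_in − Z_s)/(Z_in + Z_s) = (-3.7 − j181)/(96.3 − j181), |Γ_s| = 0.883
VSWR = (1 + |Γ_s|)/(1 − |Γ_s|)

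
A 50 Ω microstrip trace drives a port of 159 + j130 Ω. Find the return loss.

Γ = (109 + j130)/(209 + j130), |Γ| = 0.689
RL = −20·log₁₀|Γ| = −20·log₁₀(0.689)

RL ≈ 3.23 dB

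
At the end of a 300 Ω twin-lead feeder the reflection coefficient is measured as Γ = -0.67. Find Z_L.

Z_L = Z_0·(1 + Γ)/(1 − Γ) = 300·(0.33)/(1.67)

Z_L ≈ 59.3 Ω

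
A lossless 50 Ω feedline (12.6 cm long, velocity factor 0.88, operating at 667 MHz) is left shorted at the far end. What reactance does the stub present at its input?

X_in ≈ -109 Ω (capacitive)

λ = v/f = 0.88·c / 667 MHz = 0.396 m
βl = 2π·l/λ = 2π × 0.318 = 115°
tan(βl) = -2.18
For a shorted stub, Z_in = jZ_0·tan(βl)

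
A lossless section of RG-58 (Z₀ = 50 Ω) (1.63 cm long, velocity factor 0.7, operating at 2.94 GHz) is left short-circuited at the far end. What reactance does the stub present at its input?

λ = v/f = 0.7·c / 2.94 GHz = 0.0714 m
βl = 2π·l/λ = 2π × 0.228 = 82.2°
tan(βl) = 7.25
For a short-circuited stub, Z_in = jZ_0·tan(βl)

X_in ≈ 363 Ω (inductive)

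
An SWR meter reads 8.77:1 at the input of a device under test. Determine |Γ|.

|Γ| ≈ 0.795

|Γ| = (S − 1)/(S + 1) = (8.77 − 1)/(8.77 + 1) = 7.77/9.77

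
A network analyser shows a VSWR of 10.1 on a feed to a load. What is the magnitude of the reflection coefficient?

|Γ| ≈ 0.82

|Γ| = (S − 1)/(S + 1) = (10.1 − 1)/(10.1 + 1) = 9.1/11.1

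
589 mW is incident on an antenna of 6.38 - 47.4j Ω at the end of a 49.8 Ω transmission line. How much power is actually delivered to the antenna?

|Γ| = |(-43.42 − j47.4)/(56.18 − j47.4)| = 0.875
|Γ|² = 0.765
P_refl = |Γ|²·P_inc = 450 mW, P_del = (1 − |Γ|²)·P_inc = 139 mW

P_delivered ≈ 139 mW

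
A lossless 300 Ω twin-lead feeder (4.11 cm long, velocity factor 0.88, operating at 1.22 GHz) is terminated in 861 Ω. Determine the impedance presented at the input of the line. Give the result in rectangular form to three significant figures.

λ = v/f = 0.88·c / 1.22 GHz = 0.216 m
βl = 2π·l/λ = 2π × 0.19 = 68.4°
tan(βl) = tan(68.4°) = 2.52
Z_in = Z_0·(Z_L + jZ_0·tanβl)/(Z_0 + jZ_L·tanβl)
     = 300·(861 + j757)/(300 + j2170)

Z_in ≈ 119 − j103 Ω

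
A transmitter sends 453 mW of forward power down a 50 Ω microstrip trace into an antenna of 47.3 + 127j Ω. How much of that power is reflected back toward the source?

|Γ| = |(-2.7 + j127)/(97.3 + j127)| = 0.794
|Γ|² = 0.63
P_refl = |Γ|²·P_inc = 286 mW, P_del = (1 − |Γ|²)·P_inc = 167 mW

P_reflected ≈ 286 mW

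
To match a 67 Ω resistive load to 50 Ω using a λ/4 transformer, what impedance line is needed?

Z_qwt = √(Z_0·R_L) = √(50 × 67) = √3350

Z_qwt ≈ 57.9 Ω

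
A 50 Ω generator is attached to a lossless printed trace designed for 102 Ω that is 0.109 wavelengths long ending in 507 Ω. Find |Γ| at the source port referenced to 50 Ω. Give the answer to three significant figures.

|Γ| ≈ 0.754

βl = 2π × 0.109 = 39.2°
tan(βl) = 0.817
Z_in = Z_0·(Z_L + jZ_0·tanβl)/(Z_0 + jZ_L·tanβl) = 48.3 − j113 Ω
Γ_s = (Z_in − Z_s)/(Z_in + Z_s) = (-1.65 − j113)/(98.3 − j113), |Γ_s| = 0.754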